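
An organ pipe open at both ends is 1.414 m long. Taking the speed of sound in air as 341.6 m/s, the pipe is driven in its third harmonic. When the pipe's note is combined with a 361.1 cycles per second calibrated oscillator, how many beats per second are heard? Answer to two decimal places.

1.28 Hz

Open pipe: f_n = n·v/(2L) = 3·341.6/(2·1.414) = 362.3762 Hz.
f_beat = |362.3762 − 361.1| = 1.28 Hz.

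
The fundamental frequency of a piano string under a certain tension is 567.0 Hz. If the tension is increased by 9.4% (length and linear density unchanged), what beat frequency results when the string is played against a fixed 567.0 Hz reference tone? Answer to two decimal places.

26.05 Hz

For a string, f ∝ √T, so the new frequency is 567.0·√1.094 = 593.0506 Hz.
f_beat = |593.0506 − 567.0| = 26.05 Hz.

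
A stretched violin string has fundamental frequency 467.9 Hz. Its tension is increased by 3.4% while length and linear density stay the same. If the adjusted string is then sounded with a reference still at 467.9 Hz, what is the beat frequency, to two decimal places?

7.89 Hz

For a string, f ∝ √T, so the new frequency is 467.9·√1.034 = 475.7878 Hz.
f_beat = |475.7878 − 467.9| = 7.89 Hz.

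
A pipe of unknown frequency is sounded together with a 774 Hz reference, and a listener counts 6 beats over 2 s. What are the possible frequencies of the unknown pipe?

Beat frequency = 6/2 = 3 Hz.
|f − 774| = 3, so f = 774 ± 3.

771 Hz or 777 Hz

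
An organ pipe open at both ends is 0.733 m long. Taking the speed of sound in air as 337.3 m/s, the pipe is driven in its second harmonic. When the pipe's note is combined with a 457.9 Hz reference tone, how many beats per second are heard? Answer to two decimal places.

Open pipe: f_n = n·v/(2L) = 2·337.3/(2·0.733) = 460.1637 Hz.
f_beat = |460.1637 − 457.9| = 2.26 Hz.

2.26 Hz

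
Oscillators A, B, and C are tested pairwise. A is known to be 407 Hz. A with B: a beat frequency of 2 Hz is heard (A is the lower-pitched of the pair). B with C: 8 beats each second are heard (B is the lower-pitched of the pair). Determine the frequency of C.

417 Hz

B is above A, so f_B = 407 + 2 = 409 Hz.
C is above B, so f_C = 409 + 8 = 417 Hz.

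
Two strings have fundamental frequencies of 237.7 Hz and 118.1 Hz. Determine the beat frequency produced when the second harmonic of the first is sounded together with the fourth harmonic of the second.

Second harmonic of the first: 2·237.7 = 475.4 Hz.
Fourth harmonic of the second: 4·118.1 = 472.4 Hz.
f_beat = |475.4 − 472.4| = 3.0 Hz.

3.0 Hz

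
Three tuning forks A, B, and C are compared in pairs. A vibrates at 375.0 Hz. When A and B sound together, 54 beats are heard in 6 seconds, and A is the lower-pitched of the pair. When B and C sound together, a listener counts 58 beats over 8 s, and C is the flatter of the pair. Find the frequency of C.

A–B: Beat frequency = 54/6 = 9 Hz.
B is above A, so f_B = 375.0 + 9 = 384 Hz.
B–C: Beat frequency = 58/8 = 7.25 Hz.
C is below B, so f_C = 384 − 7.25 = 376.75 Hz.

376.75 Hz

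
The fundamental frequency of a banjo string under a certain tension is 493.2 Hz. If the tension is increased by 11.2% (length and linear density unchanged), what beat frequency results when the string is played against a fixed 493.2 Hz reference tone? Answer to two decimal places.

26.89 Hz

For a string, f ∝ √T, so the new frequency is 493.2·√1.112 = 520.0864 Hz.
f_beat = |520.0864 − 493.2| = 26.89 Hz.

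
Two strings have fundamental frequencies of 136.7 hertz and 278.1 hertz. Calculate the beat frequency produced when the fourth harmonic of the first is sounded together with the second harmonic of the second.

Fourth harmonic of the first: 4·136.7 = 546.8 Hz.
Second harmonic of the second: 2·278.1 = 556.2 Hz.
f_beat = |546.8 − 556.2| = 9.4 Hz.

9.4 Hz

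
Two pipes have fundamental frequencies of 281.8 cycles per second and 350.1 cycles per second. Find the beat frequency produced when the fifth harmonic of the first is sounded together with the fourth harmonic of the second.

Fifth harmonic of the first: 5·281.8 = 1409.0 Hz.
Fourth harmonic of the second: 4·350.1 = 1400.4 Hz.
f_beat = |1409.0 − 1400.4| = 8.6 Hz.

8.6 Hz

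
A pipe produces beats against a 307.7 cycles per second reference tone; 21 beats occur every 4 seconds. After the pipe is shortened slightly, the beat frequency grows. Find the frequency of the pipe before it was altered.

312.95 Hz

Beat frequency = 21/4 = 5.25 Hz.
|f − 307.7| = 5.25, so the pipe was at either 302.45 Hz or 312.95 Hz.
A shorter pipe has a higher fundamental; the adjustment raises the pipe's frequency.
The beat rate rose, so the adjustment moved the pipe further from 307.7 Hz — it was already above the reference.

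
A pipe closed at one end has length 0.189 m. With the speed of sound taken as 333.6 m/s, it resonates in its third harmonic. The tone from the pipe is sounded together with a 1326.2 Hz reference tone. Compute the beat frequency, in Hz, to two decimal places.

Closed pipe (odd harmonics): f_n = n·v/(4L) = 3·333.6/(4·0.189) = 1323.8095 Hz.
f_beat = |1323.8095 − 1326.2| = 2.39 Hz.

2.39 Hz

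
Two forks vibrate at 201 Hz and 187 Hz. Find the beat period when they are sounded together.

0.071 s

f_beat = |201 − 187| = 14 Hz.
Beat period T = 1 / f_beat = 1 / 14 s.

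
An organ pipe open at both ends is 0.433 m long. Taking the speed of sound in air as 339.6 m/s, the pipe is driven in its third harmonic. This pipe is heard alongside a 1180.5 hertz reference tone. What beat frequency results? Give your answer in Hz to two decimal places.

4.06 Hz

Open pipe: f_n = n·v/(2L) = 3·339.6/(2·0.433) = 1176.4434 Hz.
f_beat = |1176.4434 − 1180.5| = 4.06 Hz.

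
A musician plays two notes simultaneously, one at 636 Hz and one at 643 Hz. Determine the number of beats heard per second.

7 Hz

The beat frequency equals the magnitude of the frequency difference.
|636 − 643| = 7 Hz.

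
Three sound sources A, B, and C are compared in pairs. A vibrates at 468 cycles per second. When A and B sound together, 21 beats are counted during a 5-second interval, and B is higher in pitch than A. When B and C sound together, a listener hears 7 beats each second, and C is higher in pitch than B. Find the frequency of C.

A–B: Beat frequency = 21/5 = 4.2 Hz.
B is above A, so f_B = 468 + 4.2 = 472.2 Hz.
C is above B, so f_C = 472.2 + 7 = 479.2 Hz.

479.2 Hz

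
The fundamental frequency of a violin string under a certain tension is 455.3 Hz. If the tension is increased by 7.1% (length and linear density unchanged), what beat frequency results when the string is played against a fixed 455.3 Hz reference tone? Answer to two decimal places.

15.89 Hz

For a string, f ∝ √T, so the new frequency is 455.3·√1.071 = 471.1860 Hz.
f_beat = |471.1860 − 455.3| = 15.89 Hz.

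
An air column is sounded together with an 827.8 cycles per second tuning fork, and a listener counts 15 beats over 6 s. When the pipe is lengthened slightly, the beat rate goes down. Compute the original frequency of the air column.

Beat frequency = 15/6 = 2.5 Hz.
|f − 827.8| = 2.5, so the air column was at either 825.3 Hz or 830.3 Hz.
A longer pipe has a lower fundamental; the adjustment lowers the air column's frequency.
The beat rate fell, so the adjustment moved the air column toward 827.8 Hz — it must have started above the reference.

830.3 Hz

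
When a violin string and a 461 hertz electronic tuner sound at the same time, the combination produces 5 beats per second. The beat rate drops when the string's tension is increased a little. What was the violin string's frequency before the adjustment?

|f − 461| = 5, so the violin string was at either 456 Hz or 466 Hz.
Higher tension means higher frequency; the adjustment raises the violin string's frequency.
The beat rate fell, so the adjustment moved the violin string toward 461 Hz — it must have started below the reference.

456 Hz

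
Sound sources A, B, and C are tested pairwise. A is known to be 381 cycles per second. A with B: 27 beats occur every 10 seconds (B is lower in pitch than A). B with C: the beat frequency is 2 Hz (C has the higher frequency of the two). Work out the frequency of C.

380.3 Hz

A–B: Beat frequency = 27/10 = 2.7 Hz.
B is below A, so f_B = 381 − 2.7 = 378.3 Hz.
C is above B, so f_C = 378.3 + 2 = 380.3 Hz.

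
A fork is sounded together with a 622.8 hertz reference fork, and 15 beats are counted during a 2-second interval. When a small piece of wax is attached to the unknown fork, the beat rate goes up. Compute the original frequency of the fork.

615.3 Hz

Beat frequency = 15/2 = 7.5 Hz.
|f − 622.8| = 7.5, so the fork was at either 615.3 Hz or 630.3 Hz.
Loading a fork with wax lowers its frequency; the adjustment lowers the fork's frequency.
The beat rate rose, so the adjustment moved the fork further from 622.8 Hz — it was already below the reference.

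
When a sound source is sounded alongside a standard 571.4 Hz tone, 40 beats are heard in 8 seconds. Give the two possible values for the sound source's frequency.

Beat frequency = 40/8 = 5 Hz.
|f − 571.4| = 5, so f = 571.4 ± 5.

566.4 Hz or 576.4 Hz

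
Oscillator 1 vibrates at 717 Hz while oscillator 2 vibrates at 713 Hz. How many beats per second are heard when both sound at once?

f_beat = |f₁ − f₂|.
|717 − 713| = 4 Hz.

4 Hz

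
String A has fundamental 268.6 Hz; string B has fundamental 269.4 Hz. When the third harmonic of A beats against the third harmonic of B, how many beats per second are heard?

Third harmonic of the first: 3·268.6 = 805.8 Hz.
Third harmonic of the second: 3·269.4 = 808.2 Hz.
f_beat = |805.8 − 808.2| = 2.4 Hz.

2.4 Hz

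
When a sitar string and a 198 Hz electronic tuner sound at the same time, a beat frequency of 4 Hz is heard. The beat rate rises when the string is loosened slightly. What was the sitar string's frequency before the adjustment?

|f − 198| = 4, so the sitar string was at either 194 Hz or 202 Hz.
Reducing tension lowers a string's frequency; the adjustment lowers the sitar string's frequency.
The beat rate rose, so the adjustment moved the sitar string further from 198 Hz — it was already below the reference.

194 Hz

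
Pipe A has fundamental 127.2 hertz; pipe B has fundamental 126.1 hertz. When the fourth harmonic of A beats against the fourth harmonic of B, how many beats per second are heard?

4.4 Hz

Fourth harmonic of the first: 4·127.2 = 508.8 Hz.
Fourth harmonic of the second: 4·126.1 = 504.4 Hz.
f_beat = |508.8 − 504.4| = 4.4 Hz.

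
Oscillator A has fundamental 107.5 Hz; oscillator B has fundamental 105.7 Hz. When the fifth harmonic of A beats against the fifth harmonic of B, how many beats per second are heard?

Fifth harmonic of the first: 5·107.5 = 537.5 Hz.
Fifth harmonic of the second: 5·105.7 = 528.5 Hz.
f_beat = |537.5 − 528.5| = 9.0 Hz.

9.0 Hz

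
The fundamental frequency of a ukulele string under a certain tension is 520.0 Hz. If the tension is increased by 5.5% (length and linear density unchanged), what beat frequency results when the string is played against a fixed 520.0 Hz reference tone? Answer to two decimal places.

For a string, f ∝ √T, so the new frequency is 520.0·√1.055 = 534.1086 Hz.
f_beat = |534.1086 − 520.0| = 14.11 Hz.

14.11 Hz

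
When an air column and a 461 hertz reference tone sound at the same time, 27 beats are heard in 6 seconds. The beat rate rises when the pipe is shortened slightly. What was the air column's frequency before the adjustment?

Beat frequency = 27/6 = 4.5 Hz.
|f − 461| = 4.5, so the air column was at either 456.5 Hz or 465.5 Hz.
A shorter pipe has a higher fundamental; the adjustment raises the air column's frequency.
The beat rate rose, so the adjustment moved the air column further from 461 Hz — it was already above the reference.

465.5 Hz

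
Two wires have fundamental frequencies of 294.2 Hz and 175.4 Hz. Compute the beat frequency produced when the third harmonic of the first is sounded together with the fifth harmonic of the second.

Third harmonic of the first: 3·294.2 = 882.6 Hz.
Fifth harmonic of the second: 5·175.4 = 877.0 Hz.
f_beat = |882.6 − 877.0| = 5.6 Hz.

5.6 Hz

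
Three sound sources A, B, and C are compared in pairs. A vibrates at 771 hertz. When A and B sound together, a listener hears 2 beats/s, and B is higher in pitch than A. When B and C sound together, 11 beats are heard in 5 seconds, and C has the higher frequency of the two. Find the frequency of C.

B is above A, so f_B = 771 + 2 = 773 Hz.
B–C: Beat frequency = 11/5 = 2.2 Hz.
C is above B, so f_C = 773 + 2.2 = 775.2 Hz.

775.2 Hz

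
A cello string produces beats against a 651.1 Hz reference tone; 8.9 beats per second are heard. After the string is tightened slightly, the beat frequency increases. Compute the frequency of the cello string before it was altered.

|f − 651.1| = 8.9, so the cello string was at either 642.2 Hz or 660 Hz.
Increasing tension raises a string's frequency; the adjustment raises the cello string's frequency.
The beat rate rose, so the adjustment moved the cello string further from 651.1 Hz — it was already above the reference.

660 Hz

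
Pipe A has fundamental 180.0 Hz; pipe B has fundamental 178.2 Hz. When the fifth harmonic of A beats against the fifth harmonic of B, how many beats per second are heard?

9.0 Hz

Fifth harmonic of the first: 5·180.0 = 900.0 Hz.
Fifth harmonic of the second: 5·178.2 = 891.0 Hz.
f_beat = |900.0 − 891.0| = 9.0 Hz.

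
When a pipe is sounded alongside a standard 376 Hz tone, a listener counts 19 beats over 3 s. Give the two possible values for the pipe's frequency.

369.6667 Hz or 382.3333 Hz

Beat frequency = 19/3 = 6.3333 Hz.
|f − 376| = 6.3333, so f = 376 ± 6.3333.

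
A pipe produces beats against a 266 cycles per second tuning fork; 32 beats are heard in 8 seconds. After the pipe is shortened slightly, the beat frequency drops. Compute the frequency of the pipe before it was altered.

Beat frequency = 32/8 = 4 Hz.
|f − 266| = 4, so the pipe was at either 262 Hz or 270 Hz.
A shorter pipe has a higher fundamental; the adjustment raises the pipe's frequency.
The beat rate fell, so the adjustment moved the pipe toward 266 Hz — it must have started below the reference.

262 Hz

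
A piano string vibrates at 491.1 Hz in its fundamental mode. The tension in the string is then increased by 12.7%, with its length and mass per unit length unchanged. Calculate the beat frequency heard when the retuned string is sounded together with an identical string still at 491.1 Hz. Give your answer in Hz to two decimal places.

30.25 Hz

For a string, f ∝ √T, so the new frequency is 491.1·√1.127 = 521.3530 Hz.
f_beat = |521.3530 − 491.1| = 30.25 Hz.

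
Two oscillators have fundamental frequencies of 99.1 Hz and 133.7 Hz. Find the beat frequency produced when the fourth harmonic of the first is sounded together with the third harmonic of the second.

Fourth harmonic of the first: 4·99.1 = 396.4 Hz.
Third harmonic of the second: 3·133.7 = 401.1 Hz.
f_beat = |396.4 − 401.1| = 4.7 Hz.

4.7 Hz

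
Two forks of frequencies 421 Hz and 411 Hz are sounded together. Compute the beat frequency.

10 Hz

The beat frequency equals the magnitude of the frequency difference.
|421 − 411| = 10 Hz.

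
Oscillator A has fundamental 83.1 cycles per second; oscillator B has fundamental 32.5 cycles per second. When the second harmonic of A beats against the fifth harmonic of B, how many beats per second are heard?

Second harmonic of the first: 2·83.1 = 166.2 Hz.
Fifth harmonic of the second: 5·32.5 = 162.5 Hz.
f_beat = |166.2 − 162.5| = 3.7 Hz.

3.7 Hz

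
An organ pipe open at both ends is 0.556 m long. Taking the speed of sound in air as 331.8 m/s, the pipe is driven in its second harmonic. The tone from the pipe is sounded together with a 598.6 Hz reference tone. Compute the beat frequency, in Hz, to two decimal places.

Open pipe: f_n = n·v/(2L) = 2·331.8/(2·0.556) = 596.7626 Hz.
f_beat = |596.7626 − 598.6| = 1.84 Hz.

1.84 Hz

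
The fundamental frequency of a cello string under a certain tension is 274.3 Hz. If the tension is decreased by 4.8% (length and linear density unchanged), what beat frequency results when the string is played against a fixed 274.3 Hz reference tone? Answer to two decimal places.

6.66 Hz

For a string, f ∝ √T, so the new frequency is 274.3·√0.952 = 267.6358 Hz.
f_beat = |267.6358 − 274.3| = 6.66 Hz.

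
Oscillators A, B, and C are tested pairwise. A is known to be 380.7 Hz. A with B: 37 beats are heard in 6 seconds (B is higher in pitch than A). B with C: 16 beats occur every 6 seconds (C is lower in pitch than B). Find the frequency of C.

A–B: Beat frequency = 37/6 = 6.1667 Hz.
B is above A, so f_B = 380.7 + 6.1667 = 386.8667 Hz.
B–C: Beat frequency = 16/6 = 2.6667 Hz.
C is below B, so f_C = 386.8667 − 2.6667 = 384.2 Hz.

384.2 Hz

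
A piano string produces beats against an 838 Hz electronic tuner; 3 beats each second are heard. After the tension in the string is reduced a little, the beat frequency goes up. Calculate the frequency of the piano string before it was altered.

|f − 838| = 3, so the piano string was at either 835 Hz or 841 Hz.
Lower tension means lower frequency; the adjustment lowers the piano string's frequency.
The beat rate rose, so the adjustment moved the piano string further from 838 Hz — it was already below the reference.

835 Hz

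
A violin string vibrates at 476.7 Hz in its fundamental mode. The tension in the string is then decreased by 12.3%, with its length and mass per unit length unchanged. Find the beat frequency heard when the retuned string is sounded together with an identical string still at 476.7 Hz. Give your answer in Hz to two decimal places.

For a string, f ∝ √T, so the new frequency is 476.7·√0.877 = 446.4213 Hz.
f_beat = |446.4213 − 476.7| = 30.28 Hz.

30.28 Hz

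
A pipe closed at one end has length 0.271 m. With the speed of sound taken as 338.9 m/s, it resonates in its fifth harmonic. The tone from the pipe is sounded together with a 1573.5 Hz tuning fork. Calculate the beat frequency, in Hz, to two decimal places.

10.31 Hz

Closed pipe (odd harmonics): f_n = n·v/(4L) = 5·338.9/(4·0.271) = 1563.1919 Hz.
f_beat = |1563.1919 − 1573.5| = 10.31 Hz.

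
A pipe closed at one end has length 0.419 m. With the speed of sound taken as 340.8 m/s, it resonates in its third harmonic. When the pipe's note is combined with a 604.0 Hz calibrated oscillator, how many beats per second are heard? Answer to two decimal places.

6.02 Hz

Closed pipe (odd harmonics): f_n = n·v/(4L) = 3·340.8/(4·0.419) = 610.0239 Hz.
f_beat = |610.0239 − 604.0| = 6.02 Hz.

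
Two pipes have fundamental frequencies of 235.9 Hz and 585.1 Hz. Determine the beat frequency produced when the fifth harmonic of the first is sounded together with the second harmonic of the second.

Fifth harmonic of the first: 5·235.9 = 1179.5 Hz.
Second harmonic of the second: 2·585.1 = 1170.2 Hz.
f_beat = |1179.5 − 1170.2| = 9.3 Hz.

9.3 Hz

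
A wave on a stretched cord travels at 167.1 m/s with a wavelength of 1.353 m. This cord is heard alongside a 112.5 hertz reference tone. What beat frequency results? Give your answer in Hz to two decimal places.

11.00 Hz

Source frequency f = v/λ = 167.1/1.353 = 123.5033 Hz.
f_beat = |123.5033 − 112.5| = 11.00 Hz.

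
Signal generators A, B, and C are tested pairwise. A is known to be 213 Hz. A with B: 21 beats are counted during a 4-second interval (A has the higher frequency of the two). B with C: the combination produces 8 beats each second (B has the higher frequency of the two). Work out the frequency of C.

199.75 Hz

A–B: Beat frequency = 21/4 = 5.25 Hz.
B is below A, so f_B = 213 − 5.25 = 207.75 Hz.
C is below B, so f_C = 207.75 − 8 = 199.75 Hz.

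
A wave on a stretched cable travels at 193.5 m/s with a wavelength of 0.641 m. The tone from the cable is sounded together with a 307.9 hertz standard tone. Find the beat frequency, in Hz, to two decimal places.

Source frequency f = v/λ = 193.5/0.641 = 301.8721 Hz.
f_beat = |301.8721 − 307.9| = 6.03 Hz.

6.03 Hz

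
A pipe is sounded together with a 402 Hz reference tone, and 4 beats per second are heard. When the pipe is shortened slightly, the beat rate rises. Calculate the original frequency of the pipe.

406 Hz

|f − 402| = 4, so the pipe was at either 398 Hz or 406 Hz.
A shorter pipe has a higher fundamental; the adjustment raises the pipe's frequency.
The beat rate rose, so the adjustment moved the pipe further from 402 Hz — it was already above the reference.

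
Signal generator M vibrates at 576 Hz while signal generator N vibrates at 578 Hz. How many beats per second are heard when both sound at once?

The beat frequency equals the magnitude of the frequency difference.
|576 − 578| = 2 Hz.

2 Hz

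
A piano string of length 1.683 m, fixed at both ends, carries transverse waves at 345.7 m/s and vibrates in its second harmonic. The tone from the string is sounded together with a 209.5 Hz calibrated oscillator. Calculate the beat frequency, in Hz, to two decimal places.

4.09 Hz

For a string fixed at both ends, f_n = n·v/(2L) = 2·345.7/(2·1.683) = 205.4070 Hz.
f_beat = |205.4070 − 209.5| = 4.09 Hz.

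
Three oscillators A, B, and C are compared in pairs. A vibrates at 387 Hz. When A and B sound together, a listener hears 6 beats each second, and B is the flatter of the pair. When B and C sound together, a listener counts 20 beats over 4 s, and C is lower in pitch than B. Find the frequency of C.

B is below A, so f_B = 387 − 6 = 381 Hz.
B–C: Beat frequency = 20/4 = 5 Hz.
C is below B, so f_C = 381 − 5 = 376 Hz.

376 Hz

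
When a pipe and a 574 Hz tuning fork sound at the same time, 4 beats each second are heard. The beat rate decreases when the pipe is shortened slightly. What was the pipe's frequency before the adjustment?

570 Hz

|f − 574| = 4, so the pipe was at either 570 Hz or 578 Hz.
A shorter pipe has a higher fundamental; the adjustment raises the pipe's frequency.
The beat rate fell, so the adjustment moved the pipe toward 574 Hz — it must have started below the reference.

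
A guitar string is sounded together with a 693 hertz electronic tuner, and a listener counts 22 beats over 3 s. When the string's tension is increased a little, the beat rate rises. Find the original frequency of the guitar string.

700.3333 Hz

Beat frequency = 22/3 = 7.3333 Hz.
|f − 693| = 7.3333, so the guitar string was at either 685.6667 Hz or 700.3333 Hz.
Higher tension means higher frequency; the adjustment raises the guitar string's frequency.
The beat rate rose, so the adjustment moved the guitar string further from 693 Hz — it was already above the reference.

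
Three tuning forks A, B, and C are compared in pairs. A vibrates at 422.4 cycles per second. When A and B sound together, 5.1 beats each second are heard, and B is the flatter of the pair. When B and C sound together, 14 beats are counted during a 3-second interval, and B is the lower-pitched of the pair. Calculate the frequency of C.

B is below A, so f_B = 422.4 − 5.1 = 417.3 Hz.
B–C: Beat frequency = 14/3 = 4.6667 Hz.
C is above B, so f_C = 417.3 + 4.6667 = 421.9667 Hz.

421.9667 Hz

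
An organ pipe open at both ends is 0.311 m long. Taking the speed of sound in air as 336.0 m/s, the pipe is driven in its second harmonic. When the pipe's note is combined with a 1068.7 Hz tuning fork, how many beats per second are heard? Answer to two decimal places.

11.69 Hz

Open pipe: f_n = n·v/(2L) = 2·336.0/(2·0.311) = 1080.3859 Hz.
f_beat = |1080.3859 − 1068.7| = 11.69 Hz.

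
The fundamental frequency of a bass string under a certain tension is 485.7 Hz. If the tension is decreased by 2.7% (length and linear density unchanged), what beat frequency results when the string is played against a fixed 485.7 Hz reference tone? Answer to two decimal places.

6.60 Hz

For a string, f ∝ √T, so the new frequency is 485.7·√0.973 = 479.0982 Hz.
f_beat = |479.0982 − 485.7| = 6.60 Hz.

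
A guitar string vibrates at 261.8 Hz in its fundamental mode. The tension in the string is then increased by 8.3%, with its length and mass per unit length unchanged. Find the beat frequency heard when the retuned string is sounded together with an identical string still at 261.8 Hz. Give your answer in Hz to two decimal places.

For a string, f ∝ √T, so the new frequency is 261.8·√1.083 = 272.4482 Hz.
f_beat = |272.4482 − 261.8| = 10.65 Hz.

10.65 Hz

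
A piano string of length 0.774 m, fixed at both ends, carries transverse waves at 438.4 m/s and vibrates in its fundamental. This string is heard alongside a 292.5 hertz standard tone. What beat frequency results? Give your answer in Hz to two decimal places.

For a string fixed at both ends, f_n = n·v/(2L) = 1·438.4/(2·0.774) = 283.2041 Hz.
f_beat = |283.2041 − 292.5| = 9.30 Hz.

9.30 Hz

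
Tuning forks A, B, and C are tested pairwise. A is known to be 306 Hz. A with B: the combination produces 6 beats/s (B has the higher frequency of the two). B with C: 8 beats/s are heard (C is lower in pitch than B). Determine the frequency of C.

B is above A, so f_B = 306 + 6 = 312 Hz.
C is below B, so f_C = 312 − 8 = 304 Hz.

304 Hz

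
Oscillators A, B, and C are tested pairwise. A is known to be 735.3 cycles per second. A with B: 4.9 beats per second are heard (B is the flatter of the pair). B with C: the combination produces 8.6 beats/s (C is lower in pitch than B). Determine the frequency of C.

B is below A, so f_B = 735.3 − 4.9 = 730.4 Hz.
C is below B, so f_C = 730.4 − 8.6 = 721.8 Hz.

721.8 Hz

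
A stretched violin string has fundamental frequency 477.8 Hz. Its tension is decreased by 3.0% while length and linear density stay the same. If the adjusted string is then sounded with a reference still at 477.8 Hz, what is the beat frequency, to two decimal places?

7.22 Hz

For a string, f ∝ √T, so the new frequency is 477.8·√0.970 = 470.5784 Hz.
f_beat = |470.5784 − 477.8| = 7.22 Hz.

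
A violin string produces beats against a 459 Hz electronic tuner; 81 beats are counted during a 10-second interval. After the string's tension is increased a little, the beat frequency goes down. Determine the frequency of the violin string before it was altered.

Beat frequency = 81/10 = 8.1 Hz.
|f − 459| = 8.1, so the violin string was at either 450.9 Hz or 467.1 Hz.
Higher tension means higher frequency; the adjustment raises the violin string's frequency.
The beat rate fell, so the adjustment moved the violin string toward 459 Hz — it must have started below the reference.

450.9 Hz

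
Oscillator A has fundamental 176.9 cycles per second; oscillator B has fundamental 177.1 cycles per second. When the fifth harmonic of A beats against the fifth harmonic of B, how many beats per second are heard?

1.0 Hz

Fifth harmonic of the first: 5·176.9 = 884.5 Hz.
Fifth harmonic of the second: 5·177.1 = 885.5 Hz.
f_beat = |884.5 − 885.5| = 1.0 Hz.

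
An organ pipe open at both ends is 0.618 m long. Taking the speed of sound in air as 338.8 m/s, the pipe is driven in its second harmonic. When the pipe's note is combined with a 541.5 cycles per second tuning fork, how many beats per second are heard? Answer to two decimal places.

6.72 Hz

Open pipe: f_n = n·v/(2L) = 2·338.8/(2·0.618) = 548.2201 Hz.
f_beat = |548.2201 − 541.5| = 6.72 Hz.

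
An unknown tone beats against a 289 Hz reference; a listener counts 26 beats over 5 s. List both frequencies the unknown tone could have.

283.8 Hz or 294.2 Hz

Beat frequency = 26/5 = 5.2 Hz.
|f − 289| = 5.2, so f = 289 ± 5.2.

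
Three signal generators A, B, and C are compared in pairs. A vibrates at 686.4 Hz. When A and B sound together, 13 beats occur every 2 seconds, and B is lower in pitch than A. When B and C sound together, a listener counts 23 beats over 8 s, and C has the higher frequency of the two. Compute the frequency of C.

A–B: Beat frequency = 13/2 = 6.5 Hz.
B is below A, so f_B = 686.4 − 6.5 = 679.9 Hz.
B–C: Beat frequency = 23/8 = 2.875 Hz.
C is above B, so f_C = 679.9 + 2.875 = 682.775 Hz.

682.775 Hz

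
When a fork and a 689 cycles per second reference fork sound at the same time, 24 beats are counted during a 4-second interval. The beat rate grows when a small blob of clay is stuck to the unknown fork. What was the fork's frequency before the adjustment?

Beat frequency = 24/4 = 6 Hz.
|f − 689| = 6, so the fork was at either 683 Hz or 695 Hz.
Adding mass to a fork lowers its frequency; the adjustment lowers the fork's frequency.
The beat rate rose, so the adjustment moved the fork further from 689 Hz — it was already below the reference.

683 Hz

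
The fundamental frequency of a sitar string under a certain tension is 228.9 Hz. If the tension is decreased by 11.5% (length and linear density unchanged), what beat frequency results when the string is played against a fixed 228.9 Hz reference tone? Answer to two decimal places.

For a string, f ∝ √T, so the new frequency is 228.9·√0.885 = 215.3364 Hz.
f_beat = |215.3364 − 228.9| = 13.56 Hz.

13.56 Hz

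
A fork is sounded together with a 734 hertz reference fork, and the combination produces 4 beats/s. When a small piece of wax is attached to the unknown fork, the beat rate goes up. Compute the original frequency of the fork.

730 Hz

|f − 734| = 4, so the fork was at either 730 Hz or 738 Hz.
Loading a fork with wax lowers its frequency; the adjustment lowers the fork's frequency.
The beat rate rose, so the adjustment moved the fork further from 734 Hz — it was already below the reference.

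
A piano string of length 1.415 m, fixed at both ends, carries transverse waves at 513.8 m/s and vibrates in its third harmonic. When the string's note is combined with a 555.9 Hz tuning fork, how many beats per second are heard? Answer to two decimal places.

For a string fixed at both ends, f_n = n·v/(2L) = 3·513.8/(2·1.415) = 544.6643 Hz.
f_beat = |544.6643 − 555.9| = 11.24 Hz.

11.24 Hz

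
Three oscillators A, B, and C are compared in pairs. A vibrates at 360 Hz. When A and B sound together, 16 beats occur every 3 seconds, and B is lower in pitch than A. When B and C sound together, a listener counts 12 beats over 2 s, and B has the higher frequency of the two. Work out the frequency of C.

348.6667 Hz

A–B: Beat frequency = 16/3 = 5.3333 Hz.
B is below A, so f_B = 360 − 5.3333 = 354.6667 Hz.
B–C: Beat frequency = 12/2 = 6 Hz.
C is below B, so f_C = 354.6667 − 6 = 348.6667 Hz.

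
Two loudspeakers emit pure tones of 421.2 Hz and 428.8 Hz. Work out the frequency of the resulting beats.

Beats arise from superposition of two nearby frequencies; the beat rate is |f₁ − f₂|.
|421.2 − 428.8| = 7.6 Hz.

7.6 Hz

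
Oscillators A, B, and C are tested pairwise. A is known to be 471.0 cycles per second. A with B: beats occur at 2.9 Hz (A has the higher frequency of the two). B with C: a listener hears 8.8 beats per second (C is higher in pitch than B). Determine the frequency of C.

476.9 Hz

B is below A, so f_B = 471.0 − 2.9 = 468.1 Hz.
C is above B, so f_C = 468.1 + 8.8 = 476.9 Hz.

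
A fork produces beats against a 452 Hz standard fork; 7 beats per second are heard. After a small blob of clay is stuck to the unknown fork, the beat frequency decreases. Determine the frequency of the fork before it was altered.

|f − 452| = 7, so the fork was at either 445 Hz or 459 Hz.
Adding mass to a fork lowers its frequency; the adjustment lowers the fork's frequency.
The beat rate fell, so the adjustment moved the fork toward 452 Hz — it must have started above the reference.

459 Hz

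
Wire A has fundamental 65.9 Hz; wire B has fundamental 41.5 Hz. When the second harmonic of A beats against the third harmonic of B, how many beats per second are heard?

7.3 Hz

Second harmonic of the first: 2·65.9 = 131.8 Hz.
Third harmonic of the second: 3·41.5 = 124.5 Hz.
f_beat = |131.8 − 124.5| = 7.3 Hz.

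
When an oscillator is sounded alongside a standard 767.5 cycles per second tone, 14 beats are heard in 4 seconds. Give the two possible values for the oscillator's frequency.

Beat frequency = 14/4 = 3.5 Hz.
|f − 767.5| = 3.5, so f = 767.5 ± 3.5.

764 Hz or 771 Hz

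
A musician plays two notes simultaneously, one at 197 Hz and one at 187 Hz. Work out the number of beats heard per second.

The beat frequency equals the magnitude of the frequency difference.
|197 − 187| = 10 Hz.

10 Hz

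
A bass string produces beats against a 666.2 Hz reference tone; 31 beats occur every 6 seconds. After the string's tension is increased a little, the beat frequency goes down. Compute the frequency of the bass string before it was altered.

Beat frequency = 31/6 = 5.1667 Hz.
|f − 666.2| = 5.1667, so the bass string was at either 661.0333 Hz or 671.3667 Hz.
Higher tension means higher frequency; the adjustment raises the bass string's frequency.
The beat rate fell, so the adjustment moved the bass string toward 666.2 Hz — it must have started below the reference.

661.0333 Hz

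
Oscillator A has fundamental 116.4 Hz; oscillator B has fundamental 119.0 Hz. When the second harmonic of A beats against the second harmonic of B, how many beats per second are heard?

5.2 Hz

Second harmonic of the first: 2·116.4 = 232.8 Hz.
Second harmonic of the second: 2·119.0 = 238.0 Hz.
f_beat = |232.8 − 238.0| = 5.2 Hz.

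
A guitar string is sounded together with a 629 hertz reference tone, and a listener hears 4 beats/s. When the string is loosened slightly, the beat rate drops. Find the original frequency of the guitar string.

|f − 629| = 4, so the guitar string was at either 625 Hz or 633 Hz.
Reducing tension lowers a string's frequency; the adjustment lowers the guitar string's frequency.
The beat rate fell, so the adjustment moved the guitar string toward 629 Hz — it must have started above the reference.

633 Hz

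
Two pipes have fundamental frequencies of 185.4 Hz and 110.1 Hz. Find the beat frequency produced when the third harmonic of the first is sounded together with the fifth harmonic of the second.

Third harmonic of the first: 3·185.4 = 556.2 Hz.
Fifth harmonic of the second: 5·110.1 = 550.5 Hz.
f_beat = |556.2 − 550.5| = 5.7 Hz.

5.7 Hz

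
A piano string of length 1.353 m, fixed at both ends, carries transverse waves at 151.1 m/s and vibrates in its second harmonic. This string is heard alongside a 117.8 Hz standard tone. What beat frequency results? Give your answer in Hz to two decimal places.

6.12 Hz

For a string fixed at both ends, f_n = n·v/(2L) = 2·151.1/(2·1.353) = 111.6778 Hz.
f_beat = |111.6778 − 117.8| = 6.12 Hz.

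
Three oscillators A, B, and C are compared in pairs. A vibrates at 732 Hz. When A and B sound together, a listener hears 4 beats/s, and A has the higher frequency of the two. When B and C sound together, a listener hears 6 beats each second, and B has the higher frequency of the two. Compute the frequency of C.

B is below A, so f_B = 732 − 4 = 728 Hz.
C is below B, so f_C = 728 − 6 = 722 Hz.

722 Hz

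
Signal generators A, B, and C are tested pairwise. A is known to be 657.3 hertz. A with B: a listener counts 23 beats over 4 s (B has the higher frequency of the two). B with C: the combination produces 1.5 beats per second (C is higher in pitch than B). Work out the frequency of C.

A–B: Beat frequency = 23/4 = 5.75 Hz.
B is above A, so f_B = 657.3 + 5.75 = 663.05 Hz.
C is above B, so f_C = 663.05 + 1.5 = 664.55 Hz.

664.55 Hz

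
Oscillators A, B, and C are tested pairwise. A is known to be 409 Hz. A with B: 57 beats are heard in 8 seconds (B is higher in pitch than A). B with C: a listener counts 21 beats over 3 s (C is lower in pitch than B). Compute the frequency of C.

409.125 Hz

A–B: Beat frequency = 57/8 = 7.125 Hz.
B is above A, so f_B = 409 + 7.125 = 416.125 Hz.
B–C: Beat frequency = 21/3 = 7 Hz.
C is below B, so f_C = 416.125 − 7 = 409.125 Hz.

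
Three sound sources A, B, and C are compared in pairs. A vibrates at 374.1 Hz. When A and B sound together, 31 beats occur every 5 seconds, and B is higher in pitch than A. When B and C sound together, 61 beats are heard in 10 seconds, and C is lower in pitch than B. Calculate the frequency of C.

A–B: Beat frequency = 31/5 = 6.2 Hz.
B is above A, so f_B = 374.1 + 6.2 = 380.3 Hz.
B–C: Beat frequency = 61/10 = 6.1 Hz.
C is below B, so f_C = 380.3 − 6.1 = 374.2 Hz.

374.2 Hz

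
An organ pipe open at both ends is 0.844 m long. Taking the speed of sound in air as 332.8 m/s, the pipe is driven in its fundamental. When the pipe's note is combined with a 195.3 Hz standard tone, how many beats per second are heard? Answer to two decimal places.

Open pipe: f_n = n·v/(2L) = 1·332.8/(2·0.844) = 197.1564 Hz.
f_beat = |197.1564 − 195.3| = 1.86 Hz.

1.86 Hz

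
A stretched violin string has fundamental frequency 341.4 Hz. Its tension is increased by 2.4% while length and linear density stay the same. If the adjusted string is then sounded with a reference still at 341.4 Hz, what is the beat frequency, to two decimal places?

For a string, f ∝ √T, so the new frequency is 341.4·√1.024 = 345.4725 Hz.
f_beat = |345.4725 − 341.4| = 4.07 Hz.

4.07 Hz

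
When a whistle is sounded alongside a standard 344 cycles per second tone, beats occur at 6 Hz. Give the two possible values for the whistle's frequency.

|f − 344| = 6, so f = 344 ± 6.

338 Hz or 350 Hz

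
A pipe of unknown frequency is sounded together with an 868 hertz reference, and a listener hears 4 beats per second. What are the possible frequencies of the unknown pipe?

864 Hz or 872 Hz

|f − 868| = 4, so f = 868 ± 4.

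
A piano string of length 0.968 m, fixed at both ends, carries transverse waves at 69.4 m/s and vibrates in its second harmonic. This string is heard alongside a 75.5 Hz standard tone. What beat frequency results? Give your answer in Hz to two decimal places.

For a string fixed at both ends, f_n = n·v/(2L) = 2·69.4/(2·0.968) = 71.6942 Hz.
f_beat = |71.6942 − 75.5| = 3.81 Hz.

3.81 Hz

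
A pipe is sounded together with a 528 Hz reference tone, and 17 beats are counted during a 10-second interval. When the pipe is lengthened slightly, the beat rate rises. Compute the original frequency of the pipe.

526.3 Hz

Beat frequency = 17/10 = 1.7 Hz.
|f − 528| = 1.7, so the pipe was at either 526.3 Hz or 529.7 Hz.
A longer pipe has a lower fundamental; the adjustment lowers the pipe's frequency.
The beat rate rose, so the adjustment moved the pipe further from 528 Hz — it was already below the reference.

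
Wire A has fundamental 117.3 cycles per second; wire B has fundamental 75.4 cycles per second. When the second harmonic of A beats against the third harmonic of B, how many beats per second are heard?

Second harmonic of the first: 2·117.3 = 234.6 Hz.
Third harmonic of the second: 3·75.4 = 226.2 Hz.
f_beat = |234.6 − 226.2| = 8.4 Hz.

8.4 Hz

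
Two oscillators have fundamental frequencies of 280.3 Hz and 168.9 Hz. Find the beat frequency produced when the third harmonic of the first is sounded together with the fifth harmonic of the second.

Third harmonic of the first: 3·280.3 = 840.9 Hz.
Fifth harmonic of the second: 5·168.9 = 844.5 Hz.
f_beat = |840.9 − 844.5| = 3.6 Hz.

3.6 Hz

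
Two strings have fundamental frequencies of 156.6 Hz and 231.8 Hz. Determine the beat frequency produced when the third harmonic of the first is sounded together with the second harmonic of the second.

Third harmonic of the first: 3·156.6 = 469.8 Hz.
Second harmonic of the second: 2·231.8 = 463.6 Hz.
f_beat = |469.8 − 463.6| = 6.2 Hz.

6.2 Hz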